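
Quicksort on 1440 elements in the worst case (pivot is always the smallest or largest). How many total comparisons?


In the worst case, each partition step picks the worst pivot:
  Partition 1: 1439 comparisons (n-1 elements to compare)
  Partition 2: 1438 comparisons
  Partition 3: 1437 comparisons
  Partition 4: 1436 comparisons
  Partition 5: 1435 comparisons
  ...
  Last partition: 0 comparisons
Total = (n-1) + (n-2) + ... + 1 + 0 = n*(n-1)/2
= 1440*1439/2 = 1036080


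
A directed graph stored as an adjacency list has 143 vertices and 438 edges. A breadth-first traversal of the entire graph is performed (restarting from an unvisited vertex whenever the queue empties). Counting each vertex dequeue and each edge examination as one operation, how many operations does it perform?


A full BFS traversal dequeues each vertex once and examines each edge once.
Vertex visits: 143
Edge visits: 438
V + E = 143 + 438 = 581


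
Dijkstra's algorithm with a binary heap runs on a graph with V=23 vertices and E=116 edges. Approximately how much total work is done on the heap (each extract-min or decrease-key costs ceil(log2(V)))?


Dijkstra with a binary heap: each vertex is extracted once, each edge may relax once.
Each heap operation costs O(log V).
V + E = 23 + 116 = 139
ceil(log2(23)) = 5 (since 2^4 = 16 < 23 <= 32 = 2^5)
Total heap work = (V+E) * ceil(log2(V)) = 139 * 5 = 695


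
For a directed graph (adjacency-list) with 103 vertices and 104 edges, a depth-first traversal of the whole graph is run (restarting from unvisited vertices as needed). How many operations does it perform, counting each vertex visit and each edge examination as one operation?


A full DFS traversal visits each vertex once and examines each edge once.
V = 103
E = 104
Sum = 103 + 104 = 207


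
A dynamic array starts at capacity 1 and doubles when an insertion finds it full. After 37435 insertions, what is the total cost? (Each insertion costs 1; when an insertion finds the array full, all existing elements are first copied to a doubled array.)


Insertion cost: 37435 (one per element)
Resizes occur just before inserting elements 2, 3, 5, 9, ...
Elements copied at each resize: 1 + 2 + 4 + 8 + 16 + 32 + 64 + 128 + 256 + 512 + 1024 + 2048 + 4096 + 8192 + 16384 + 32768
Sum of copies = 65535 (geometric series: 2^k - 1)
Total = 37435 + 65535 = 102970


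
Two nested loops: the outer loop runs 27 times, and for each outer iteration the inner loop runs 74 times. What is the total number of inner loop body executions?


Outer loop: 27 iterations
Inner loop: 74 iterations per outer iteration
Total = 27 * 74 = 1998


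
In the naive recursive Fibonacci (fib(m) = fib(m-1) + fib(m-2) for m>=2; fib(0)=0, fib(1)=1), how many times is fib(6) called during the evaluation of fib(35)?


Let N(m) = number of times fib(m) is called while evaluating fib(35).
N(35) = 1 (the initial call).
N(34) = 1 (only fib(35) calls it).
For 1 <= m <= 33: fib(m) is called by fib(m+1) and fib(m+2), so
  N(m) = N(m+1) + N(m+2).
fib(0) is called only by fib(2), so N(0) = N(2).
Walk down from m=35:
  N(35)=1, N(34)=1, N(33)=2, N(32)=3, N(31)=5, N(30)=8, N(29)=13, N(28)=21, N(27)=34, N(26)=55, N(25)=89, N(24)=144, N(23)=233, N(22)=377, N(21)=610, N(20)=987, N(19)=1597, N(18)=2584, N(17)=4181, N(16)=6765, N(15)=10946, N(14)=17711, N(13)=28657, N(12)=46368, N(11)=75025, N(10)=121393, N(9)=196418, N(8)=317811, N(7)=514229, N(6)=832040
N(6) = 832040


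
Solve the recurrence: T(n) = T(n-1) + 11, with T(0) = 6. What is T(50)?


Unrolling the recurrence:
T(50) = T(49) + 11
       = T(48) + 11 + 11
       = T(47) + 11*3
       ...
       = T(0) + 11*50
       = 6 + 550 = 556


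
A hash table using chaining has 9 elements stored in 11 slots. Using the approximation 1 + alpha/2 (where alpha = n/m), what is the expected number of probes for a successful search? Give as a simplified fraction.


Load factor alpha = n/m = 9/11
Expected probes = 1 + alpha/2 = 1 + 9/(2*11)
= 1 + 9/22
= 22/22 + 9/22
= 31/22


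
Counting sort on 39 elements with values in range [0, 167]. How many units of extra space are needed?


Output array size: 39 (to store sorted result)
Count array size: 168 (one slot per possible value, range 0 to 167)
Total extra space = 39 + 168 = 207


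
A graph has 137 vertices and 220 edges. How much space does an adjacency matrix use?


Adjacency matrix: V x V grid of entries
Space = V^2 = 137^2 = 137 * 137 = 18769


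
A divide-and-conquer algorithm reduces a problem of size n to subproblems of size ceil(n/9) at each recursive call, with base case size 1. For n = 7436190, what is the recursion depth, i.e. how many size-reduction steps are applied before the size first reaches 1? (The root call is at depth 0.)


Each step divides the size by 9 (rounding up); after k steps the size is ceil(n/9^k), which equals 1 exactly when 9^k >= n.
So the depth is the smallest k with 9^k >= 7436190, i.e. ceil(log_9(7436190)).
9^7 = 4782969 < 7436190 <= 43046721 = 9^8
Recursion depth = 8


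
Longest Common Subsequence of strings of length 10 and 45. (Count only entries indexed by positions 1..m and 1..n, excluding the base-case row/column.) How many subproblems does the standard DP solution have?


DP table indexed by positions in both strings.
First string: 10 positions
Second string: 45 positions
Total = 10 * 45 = 450


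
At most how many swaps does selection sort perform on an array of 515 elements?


Each of the 514 passes places one element in its final position.
Pass 1: swap minimum into position 0
Pass 2: swap minimum of remaining into position 1
...
Pass 514: last two elements, one swap
Maximum swaps = 515 - 1 = 514


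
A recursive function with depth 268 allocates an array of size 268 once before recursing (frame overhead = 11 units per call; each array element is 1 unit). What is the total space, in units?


Array allocation: 268 units (allocated once)
Stack frames: 268 deep * 11 per frame = 2948 units
Total = 268 + 2948 = 3216


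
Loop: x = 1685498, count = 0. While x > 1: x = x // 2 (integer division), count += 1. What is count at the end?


The variable x halves each step:
x = 1685498 -> 842749 -> 421374 -> 210687 -> 105343 -> 52671 -> 26335 -> 13167 -> 6583 -> 3291 -> 1645 -> 822 -> 411 -> 205 -> 102 -> 51 -> 25 -> 12 -> 6 -> 3 -> 1
Number of halvings = floor(log2(1685498)) = 20


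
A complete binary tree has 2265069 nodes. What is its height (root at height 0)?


In a complete binary tree, level k holds nodes 2^k .. 2^(k+1)-1 (1-indexed).
Height = floor(log2(n)) = floor(log2(2265069)) = 21
Check: 2^21 = 2097152 <= 2265069 < 4194304 = 2^22


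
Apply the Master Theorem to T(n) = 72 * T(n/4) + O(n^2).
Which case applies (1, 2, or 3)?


The Master Theorem: T(n) = a*T(n/b) + O(n^c)
  a = 72, b = 4, c = 2
log_b(a) = log_4(72) ~ 3.085
Compare b^c with a: 4^2 = 16 < 72, so c < log_b(a).
Since c < log_b(a), Case 1 applies.
T(n) = O(n^(log_4 72)) ~ O(n^3.085)
Master Theorem case = 1


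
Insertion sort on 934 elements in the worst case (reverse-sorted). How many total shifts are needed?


In the worst case (reverse-sorted), each element shifts past all previous:
  Element 1: 1 shifts
  Element 2: 2 shifts
  Element 3: 3 shifts
  Element 4: 4 shifts
  Element 5: 5 shifts
  ...
  Element 933: 933 shifts
Total = 1 + 2 + ... + 933
= 934*(934-1)/2 = 435711


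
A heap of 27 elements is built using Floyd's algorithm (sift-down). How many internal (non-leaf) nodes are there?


Leaf nodes occupy roughly half the array.
Sift-down is called for each internal node, starting from the last one.
Internal nodes = floor(n/2) = floor(27/2) = 13


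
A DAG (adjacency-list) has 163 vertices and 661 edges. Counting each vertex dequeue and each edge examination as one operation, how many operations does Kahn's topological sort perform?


V = 163 (vertex processing)
E = 661 (edge processing)
V + E = 163 + 661 = 824


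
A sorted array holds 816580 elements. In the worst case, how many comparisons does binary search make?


Halving sequence: 816580 -> 408290 -> 204145 -> 102072 -> 51036 -> 25518 -> 12759 -> 6379 -> 3189 -> 1594 -> 797 -> 398 -> 199 -> 99 -> 49 -> 24 -> 12 -> 6 -> 3 -> 1
Number of halvings = 19
Max comparisons = 19 + 1 = 20


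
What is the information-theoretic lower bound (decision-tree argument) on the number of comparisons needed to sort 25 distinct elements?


A binary decision tree of height h has at most 2^h leaves and needs at least n! of them, so h >= ceil(log2(n!)).
Compute 25! as a running product:
  x2 = 2, x3 = 6, x4 = 24, x5 = 120
  x6 = 720, x7 = 5040, x8 = 40320, x9 = 362880
  x10 = 3628800, x11 = 39916800, x12 = 479001600, x13 = 6227020800
  x14 = 87178291200, x15 = 1307674368000, x16 = 20922789888000, x17 = 355687428096000
  x18 = 6402373705728000, x19 = 121645100408832000, x20 = 2432902008176640000, x21 = 51090942171709440000
  x22 = 1124000727777607680000, x23 = 25852016738884976640000, x24 = 620448401733239439360000, x25 = 15511210043330985984000000
25! = 15511210043330985984000000
Bracket between powers of 2:
  2^83 = 9671406556917033397649408 < 15511210043330985984000000 <= 19342813113834066795298816 = 2^84
So ceil(log2(25!)) = 84


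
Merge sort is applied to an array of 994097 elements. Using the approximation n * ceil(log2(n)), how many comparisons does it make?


Merge sort divides the array into halves recursively.
Number of levels = ceil(log2(994097)) = 20
At each level, approximately n = 994097 comparisons are needed for merging.
Total comparisons ~ n * ceil(log2(n)) = 994097 * 20 = 19881940


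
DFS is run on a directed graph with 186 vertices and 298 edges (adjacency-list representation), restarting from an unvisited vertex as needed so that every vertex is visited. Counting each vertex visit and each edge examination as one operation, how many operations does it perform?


A full DFS traversal processes each vertex exactly once (push/pop on stack).
Each directed edge is examined once.
V = 186, E = 298
V + E = 484


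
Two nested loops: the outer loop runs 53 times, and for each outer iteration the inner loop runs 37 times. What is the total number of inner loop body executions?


Outer loop: 53 iterations
Inner loop: 37 iterations per outer iteration
Total = 53 * 37 = 1961


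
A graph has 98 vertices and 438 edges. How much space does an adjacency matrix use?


Adjacency matrix: V x V grid of entries
Space = V^2 = 98^2 = 98 * 98 = 9604


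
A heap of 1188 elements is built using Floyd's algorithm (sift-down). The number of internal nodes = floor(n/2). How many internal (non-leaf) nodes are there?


Leaf nodes occupy roughly half the array.
Sift-down is called for each internal node, starting from the last one.
Internal nodes = floor(n/2) = floor(1188/2) = 594


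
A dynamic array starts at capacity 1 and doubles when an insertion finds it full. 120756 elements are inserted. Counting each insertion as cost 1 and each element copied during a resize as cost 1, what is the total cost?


n = 120756
Insertion costs: 120756
Resizes copy 1, 2, 4, ... up to the largest power of 2 that is <= n-1 = 120755, i.e. 65536.
Copy costs = 1 + 2 + 4 + 8 + 16 + 32 + 64 + 128 + 256 + 512 + 1024 + 2048 + 4096 + 8192 + 16384 + 32768 + 65536 = 131071
Total = 120756 + 131071 = 251827


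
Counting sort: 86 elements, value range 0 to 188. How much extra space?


n = 86 (output array)
k = 189 (count array for 189 distinct values)
Extra space = 86 + 189 = 275


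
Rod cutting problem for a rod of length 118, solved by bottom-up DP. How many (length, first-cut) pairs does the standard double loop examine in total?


For each subproblem length i = 1..118, the inner loop considers i possible first cuts.
Total = 1 + 2 + ... + 118
= 118*(118+1)/2
= 118*119/2 = 7021


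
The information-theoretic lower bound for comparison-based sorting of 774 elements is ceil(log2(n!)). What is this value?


A binary decision tree of height h has at most 2^h leaves and needs at least n! of them, so h >= ceil(log2(n!)).
774! is far too large to multiply out, so use Stirling's series:
  ln(n!) ~ n ln n - n + (1/2) ln(2 pi n) + 1/(12n)  (error below 1/(360 n^3), negligible here)
  ln(774) = 6.6515719
  n ln n = 774 * 6.6515719 = 5148.3167
  (1/2) ln(2 pi * 774) = (1/2) ln(4863.1854) = 4.2447
  1/(12*774) = 0.0001
  ln(774!) ~ 5148.3167 - 774 + 4.2447 + 0.0001 = 4378.5615
Convert to base 2: log2(774!) = 4378.5615 / ln 2 = 4378.5615 / 0.69314718 = 6316.9290
ceil(6316.9290) = 6317


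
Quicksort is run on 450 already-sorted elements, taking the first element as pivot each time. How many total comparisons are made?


Sum of comparisons per partition:
449 + 448 + ... + 1 + 0
= 450 * (450 - 1) / 2
= 450 * 449 / 2
= 101025


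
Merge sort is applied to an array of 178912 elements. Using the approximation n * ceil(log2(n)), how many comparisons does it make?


Merge sort divides the array into halves recursively.
Number of levels = ceil(log2(178912)) = 18
At each level, approximately n = 178912 comparisons are needed for merging.
Total comparisons ~ n * ceil(log2(n)) = 178912 * 18 = 3220416


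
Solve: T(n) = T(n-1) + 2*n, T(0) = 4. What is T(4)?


Expanding the recurrence:
T(4) = T(3) + 2*4
       = T(2) + 2*3 + 2*4
       ...
       = T(0) + 2*(1 + 2 + ... + 4)
       = 4 + 2 * 4*5/2
       = 4 + 2 * 10
       = 4 + 20 = 24


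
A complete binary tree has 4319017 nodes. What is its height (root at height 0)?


In a complete binary tree, level k holds nodes 2^k .. 2^(k+1)-1 (1-indexed).
Height = floor(log2(n)) = floor(log2(4319017)) = 22
Check: 2^22 = 4194304 <= 4319017 < 8388608 = 2^23


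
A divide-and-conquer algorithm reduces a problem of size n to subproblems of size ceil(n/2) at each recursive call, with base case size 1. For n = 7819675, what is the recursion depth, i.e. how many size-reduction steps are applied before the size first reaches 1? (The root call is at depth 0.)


Each step divides the size by 2 (rounding up); after k steps the size is ceil(n/2^k), which equals 1 exactly when 2^k >= n.
So the depth is the smallest k with 2^k >= 7819675, i.e. ceil(log_2(7819675)).
2^22 = 4194304 < 7819675 <= 8388608 = 2^23
Recursion depth = 23


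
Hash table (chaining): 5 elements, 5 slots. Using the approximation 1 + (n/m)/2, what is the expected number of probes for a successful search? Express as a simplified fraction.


Computing expected probes:
alpha = 5/5
= 1 + alpha/2
= 1 + 5/(2*5)
= (2*5 + 5) / (2*5)
= 15/10 = 3/2


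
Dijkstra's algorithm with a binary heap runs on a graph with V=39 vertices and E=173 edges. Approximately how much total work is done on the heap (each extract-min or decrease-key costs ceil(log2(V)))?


Dijkstra with a binary heap: each vertex is extracted once, each edge may relax once.
Each heap operation costs O(log V).
V + E = 39 + 173 = 212
ceil(log2(39)) = 6 (since 2^5 = 32 < 39 <= 64 = 2^6)
Total heap work = (V+E) * ceil(log2(V)) = 212 * 6 = 1272


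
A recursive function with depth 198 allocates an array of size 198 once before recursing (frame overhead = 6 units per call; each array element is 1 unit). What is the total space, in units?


Array allocation: 198 units (allocated once)
Stack frames: 198 deep * 6 per frame = 1188 units
Total = 198 + 1188 = 1386


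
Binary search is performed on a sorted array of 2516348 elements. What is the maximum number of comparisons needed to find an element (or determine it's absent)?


Binary search halves the search space each comparison:
  Step 1: search space = 2516348 -> 1258174
  Step 2: search space = 1258174 -> 629087
  Step 3: search space = 629087 -> 314543
  Step 4: search space = 314543 -> 157271
  Step 5: search space = 157271 -> 78635
  Step 6: search space = 78635 -> 39317
  Step 7: search space = 39317 -> 19658
  Step 8: search space = 19658 -> 9829
  Step 9: search space = 9829 -> 4914
  Step 10: search space = 4914 -> 2457
  Step 11: search space = 2457 -> 1228
  Step 12: search space = 1228 -> 614
  Step 13: search space = 614 -> 307
  Step 14: search space = 307 -> 153
  Step 15: search space = 153 -> 76
  Step 16: search space = 76 -> 38
  Step 17: search space = 38 -> 19
  Step 18: search space = 19 -> 9
  Step 19: search space = 9 -> 4
  Step 20: search space = 4 -> 2
  Step 21: search space = 2 -> 1
  Step 22: search space = 1 (final check)
Maximum comparisons = floor(log2(2516348)) + 1 = 21 + 1 = 22


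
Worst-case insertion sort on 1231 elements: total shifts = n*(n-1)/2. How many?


Sum of shifts = 1 + 2 + 3 + ... + 1230
= 1231 * 1230 / 2
= 1514130 / 2
= 757065


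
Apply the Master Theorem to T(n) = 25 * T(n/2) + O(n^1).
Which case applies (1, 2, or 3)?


The Master Theorem: T(n) = a*T(n/b) + O(n^c)
  a = 25, b = 2, c = 1
log_b(a) = log_2(25) ~ 4.644
Compare b^c with a: 2^1 = 2 < 25, so c < log_b(a).
Since c < log_b(a), Case 1 applies.
T(n) = O(n^(log_2 25)) ~ O(n^4.644)
Master Theorem case = 1


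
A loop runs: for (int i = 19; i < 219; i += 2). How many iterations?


Loop starts at i = 19, increments by 2, stops when i >= 219.
Number of iterations = ceil((219 - 19) / 2)
= ceil(200 / 2)
= 100


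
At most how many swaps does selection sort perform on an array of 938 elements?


Each of the 937 passes places one element in its final position.
Pass 1: swap minimum into position 0
Pass 2: swap minimum of remaining into position 1
...
Pass 937: last two elements, one swap
Maximum swaps = 938 - 1 = 937


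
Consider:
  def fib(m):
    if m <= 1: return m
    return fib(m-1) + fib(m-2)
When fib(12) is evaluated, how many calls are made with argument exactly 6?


Let N(m) = number of times fib(m) is called while evaluating fib(12).
N(12) = 1 (the initial call).
N(11) = 1 (only fib(12) calls it).
For 1 <= m <= 10: fib(m) is called by fib(m+1) and fib(m+2), so
  N(m) = N(m+1) + N(m+2).
fib(0) is called only by fib(2), so N(0) = N(2).
Walk down from m=12:
  N(12)=1, N(11)=1, N(10)=2, N(9)=3, N(8)=5, N(7)=8, N(6)=13
N(6) = 13


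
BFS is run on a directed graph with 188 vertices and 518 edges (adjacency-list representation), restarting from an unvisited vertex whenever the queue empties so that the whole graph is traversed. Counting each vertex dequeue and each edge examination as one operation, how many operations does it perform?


A full BFS traversal dequeues each vertex exactly once and examines each directed edge exactly once.
V = 188 (vertex processing cost)
E = 518 (edge examination cost)
Total operations proportional to V + E = 188 + 518 = 706


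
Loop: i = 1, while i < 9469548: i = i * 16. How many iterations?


i multiplies by 16 each step:
i = 1 -> 16 -> 256 -> 4096 -> 65536 -> 1048576 -> 16777216 (stop)
Iterations = ceil(log_16(9469548)) = 6


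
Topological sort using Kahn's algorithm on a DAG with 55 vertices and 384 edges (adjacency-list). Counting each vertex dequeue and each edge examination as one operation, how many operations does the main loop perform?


Kahn's algorithm:
  1. Compute in-degrees: O(V + E)
  2. Process queue: each vertex dequeued once (O(V))
     each edge examined once (O(E))
Total = V + E = 55 + 384 = 439


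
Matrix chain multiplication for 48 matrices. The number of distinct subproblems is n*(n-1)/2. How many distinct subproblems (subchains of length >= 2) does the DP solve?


Subproblems are indexed by (i, j) where i < j.
Number of such pairs = n*(n-1)/2
= 48 * 47 / 2
= 1128


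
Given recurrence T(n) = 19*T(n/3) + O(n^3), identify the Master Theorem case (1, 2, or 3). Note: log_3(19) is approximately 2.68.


Master Theorem parameters: a=19, b=3, c=3
log_b(a) = 2.68
Compare b^c with a: 3^3 = 27 > 19, so c > log_b(a).
Comparing c=3 vs log_b(a)=2.68:
3 > 2.68 => Case 3
Result: T(n) = O(n^3)
Master Theorem case = 3


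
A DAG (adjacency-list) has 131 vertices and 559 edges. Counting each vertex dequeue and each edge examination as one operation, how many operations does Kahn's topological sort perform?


V = 131 (vertex processing)
E = 559 (edge processing)
V + E = 131 + 559 = 690


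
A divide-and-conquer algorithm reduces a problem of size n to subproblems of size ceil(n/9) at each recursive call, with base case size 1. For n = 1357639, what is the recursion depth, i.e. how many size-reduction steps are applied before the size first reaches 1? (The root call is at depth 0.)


Each step divides the size by 9 (rounding up); after k steps the size is ceil(n/9^k), which equals 1 exactly when 9^k >= n.
So the depth is the smallest k with 9^k >= 1357639, i.e. ceil(log_9(1357639)).
9^6 = 531441 < 1357639 <= 4782969 = 9^7
Recursion depth = 7


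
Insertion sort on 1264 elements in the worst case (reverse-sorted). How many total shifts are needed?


In the worst case (reverse-sorted), each element shifts past all previous:
  Element 1: 1 shifts
  Element 2: 2 shifts
  Element 3: 3 shifts
  Element 4: 4 shifts
  Element 5: 5 shifts
  ...
  Element 1263: 1263 shifts
Total = 1 + 2 + ... + 1263
= 1264*(1264-1)/2 = 798216


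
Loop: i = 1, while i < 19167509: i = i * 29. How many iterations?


i multiplies by 29 each step:
i = 1 -> 29 -> 841 -> 24389 -> 707281 -> 20511149 (stop)
Iterations = ceil(log_29(19167509)) = 5


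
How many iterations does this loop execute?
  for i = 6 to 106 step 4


The loop variable i takes values starting at 6 and increments by 4 each iteration.
Sequence: i = 6, 10, 14, 18, 22, 26, 30, 34, 38, ...
The upper bound 106 is inclusive, so the count is floor((last - first) / step) + 1:
floor((106 - 6) / 4) + 1 = floor(100/4) + 1 = 25 + 1 = 26


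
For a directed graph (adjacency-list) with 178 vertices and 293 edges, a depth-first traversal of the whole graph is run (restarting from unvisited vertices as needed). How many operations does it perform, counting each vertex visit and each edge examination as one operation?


A full DFS traversal visits each vertex once and examines each edge once.
V = 178
E = 293
Sum = 178 + 293 = 471


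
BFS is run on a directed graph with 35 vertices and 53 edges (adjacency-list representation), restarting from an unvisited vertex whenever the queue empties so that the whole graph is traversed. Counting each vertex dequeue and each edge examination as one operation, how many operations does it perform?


A full BFS traversal dequeues each vertex exactly once and examines each directed edge exactly once.
V = 35 (vertex processing cost)
E = 53 (edge examination cost)
Total operations proportional to V + E = 35 + 53 = 88


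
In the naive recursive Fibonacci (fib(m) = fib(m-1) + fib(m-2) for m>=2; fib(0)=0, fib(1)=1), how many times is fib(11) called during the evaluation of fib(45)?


Let N(m) = number of times fib(m) is called while evaluating fib(45).
N(45) = 1 (the initial call).
N(44) = 1 (only fib(45) calls it).
For 1 <= m <= 43: fib(m) is called by fib(m+1) and fib(m+2), so
  N(m) = N(m+1) + N(m+2).
fib(0) is called only by fib(2), so N(0) = N(2).
Walk down from m=45:
  N(45)=1, N(44)=1, N(43)=2, N(42)=3, N(41)=5, N(40)=8, N(39)=13, N(38)=21, N(37)=34, N(36)=55, N(35)=89, N(34)=144, N(33)=233, N(32)=377, N(31)=610, N(30)=987, N(29)=1597, N(28)=2584, N(27)=4181, N(26)=6765, N(25)=10946, N(24)=17711, N(23)=28657, N(22)=46368, N(21)=75025, N(20)=121393, N(19)=196418, N(18)=317811, N(17)=514229, N(16)=832040, N(15)=1346269, N(14)=2178309, N(13)=3524578, N(12)=5702887, N(11)=9227465
N(11) = 9227465


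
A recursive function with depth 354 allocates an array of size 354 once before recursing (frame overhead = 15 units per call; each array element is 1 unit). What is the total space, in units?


Array allocation: 354 units (allocated once)
Stack frames: 354 deep * 15 per frame = 5310 units
Total = 354 + 5310 = 5664


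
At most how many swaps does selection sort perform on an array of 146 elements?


Each of the 145 passes places one element in its final position.
Pass 1: swap minimum into position 0
Pass 2: swap minimum of remaining into position 1
...
Pass 145: last two elements, one swap
Maximum swaps = 146 - 1 = 145


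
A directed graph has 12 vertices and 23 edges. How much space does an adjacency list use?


Adjacency list: one list head per vertex + one entry per edge
Vertex heads: 12
Edge entries: 23
Total = 12 + 23 = 35


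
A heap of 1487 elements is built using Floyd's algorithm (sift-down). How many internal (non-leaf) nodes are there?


Leaf nodes occupy roughly half the array.
Sift-down is called for each internal node, starting from the last one.
Internal nodes = floor(n/2) = floor(1487/2) = 743


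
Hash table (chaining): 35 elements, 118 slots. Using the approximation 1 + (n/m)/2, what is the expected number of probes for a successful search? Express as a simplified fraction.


Computing expected probes:
alpha = 35/118
= 1 + alpha/2
= 1 + 35/(2*118)
= (2*118 + 35) / (2*118)
= 271/236


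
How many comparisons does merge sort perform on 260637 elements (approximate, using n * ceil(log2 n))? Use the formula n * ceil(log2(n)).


Recursion depth: ceil(log2(260637)) = 18
Each recursion level merges n = 260637 elements
Total = 260637 * 18 = 4691466


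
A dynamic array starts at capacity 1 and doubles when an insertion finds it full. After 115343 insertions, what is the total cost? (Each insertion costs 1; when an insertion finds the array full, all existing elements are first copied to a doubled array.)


Insertion cost: 115343 (one per element)
Resizes occur just before inserting elements 2, 3, 5, 9, ...
Elements copied at each resize: 1 + 2 + 4 + 8 + 16 + 32 + 64 + 128 + 256 + 512 + 1024 + 2048 + 4096 + 8192 + 16384 + 32768 + 65536
Sum of copies = 131071 (geometric series: 2^k - 1)
Total = 115343 + 131071 = 246414


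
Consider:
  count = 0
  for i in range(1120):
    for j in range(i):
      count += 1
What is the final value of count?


For each i, the inner loop runs i times:
  i=0: inner runs 0 times
  i=1: inner runs 1 time
  i=2: inner runs 2 times
  i=3: inner runs 3 times
  i=4: inner runs 4 times
  i=5: inner runs 5 times
  i=6: inner runs 6 times
  i=7: inner runs 7 times
  ...
Total = 0 + 1 + 2 + ... + 1119 = 1120*(1120-1)/2 = 626640


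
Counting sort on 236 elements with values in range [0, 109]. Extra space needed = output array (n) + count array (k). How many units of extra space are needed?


Output array size: 236 (to store sorted result)
Count array size: 110 (one slot per possible value, range 0 to 109)
Total extra space = 236 + 110 = 346


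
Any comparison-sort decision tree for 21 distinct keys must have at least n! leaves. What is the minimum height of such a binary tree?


A binary decision tree of height h has at most 2^h leaves and needs at least n! of them, so h >= ceil(log2(n!)).
Compute 21! as a running product:
  x2 = 2, x3 = 6, x4 = 24, x5 = 120
  x6 = 720, x7 = 5040, x8 = 40320, x9 = 362880
  x10 = 3628800, x11 = 39916800, x12 = 479001600, x13 = 6227020800
  x14 = 87178291200, x15 = 1307674368000, x16 = 20922789888000, x17 = 355687428096000
  x18 = 6402373705728000, x19 = 121645100408832000, x20 = 2432902008176640000, x21 = 51090942171709440000
21! = 51090942171709440000
Bracket between powers of 2:
  2^65 = 36893488147419103232 < 51090942171709440000 <= 73786976294838206464 = 2^66
So ceil(log2(21!)) = 66


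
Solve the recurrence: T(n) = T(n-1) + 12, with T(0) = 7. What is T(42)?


Unrolling the recurrence:
T(42) = T(41) + 12
       = T(40) + 12 + 12
       = T(39) + 12*3
       ...
       = T(0) + 12*42
       = 7 + 504 = 511


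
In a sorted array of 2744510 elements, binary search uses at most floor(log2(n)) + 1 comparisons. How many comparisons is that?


Halving sequence: 2744510 -> 1372255 -> 686127 -> 343063 -> 171531 -> 85765 -> 42882 -> 21441 -> 10720 -> 5360 -> 2680 -> 1340 -> 670 -> 335 -> 167 -> 83 -> 41 -> 20 -> 10 -> 5 -> 2 -> 1
Number of halvings = 21
Max comparisons = 21 + 1 = 22


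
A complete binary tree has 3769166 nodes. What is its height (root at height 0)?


In a complete binary tree, level k holds nodes 2^k .. 2^(k+1)-1 (1-indexed).
Height = floor(log2(n)) = floor(log2(3769166)) = 21
Check: 2^21 = 2097152 <= 3769166 < 4194304 = 2^22


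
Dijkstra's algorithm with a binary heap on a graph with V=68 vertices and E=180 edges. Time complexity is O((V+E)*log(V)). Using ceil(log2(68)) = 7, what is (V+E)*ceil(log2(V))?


Dijkstra with a binary heap: each vertex is extracted once, each edge may relax once.
Each heap operation costs O(log V).
V + E = 68 + 180 = 248
ceil(log2(68)) = 7 (since 2^6 = 64 < 68 <= 128 = 2^7)
Total heap work = (V+E) * ceil(log2(V)) = 248 * 7 = 1736


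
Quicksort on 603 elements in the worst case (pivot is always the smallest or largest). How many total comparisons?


In the worst case, each partition step picks the worst pivot:
  Partition 1: 602 comparisons (n-1 elements to compare)
  Partition 2: 601 comparisons
  Partition 3: 600 comparisons
  Partition 4: 599 comparisons
  Partition 5: 598 comparisons
  ...
  Last partition: 0 comparisons
Total = (n-1) + (n-2) + ... + 1 + 0 = n*(n-1)/2
= 603*602/2 = 181503


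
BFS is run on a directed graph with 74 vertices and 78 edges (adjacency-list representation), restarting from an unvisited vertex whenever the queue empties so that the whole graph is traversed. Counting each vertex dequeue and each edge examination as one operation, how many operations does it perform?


A full BFS traversal dequeues each vertex exactly once and examines each directed edge exactly once.
V = 74 (vertex processing cost)
E = 78 (edge examination cost)
Total operations proportional to V + E = 74 + 78 = 152


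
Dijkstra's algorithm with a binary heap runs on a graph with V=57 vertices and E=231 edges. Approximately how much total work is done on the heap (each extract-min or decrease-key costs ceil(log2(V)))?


Dijkstra with a binary heap: each vertex is extracted once, each edge may relax once.
Each heap operation costs O(log V).
V + E = 57 + 231 = 288
ceil(log2(57)) = 6 (since 2^5 = 32 < 57 <= 64 = 2^6)
Total heap work = (V+E) * ceil(log2(V)) = 288 * 6 = 1728


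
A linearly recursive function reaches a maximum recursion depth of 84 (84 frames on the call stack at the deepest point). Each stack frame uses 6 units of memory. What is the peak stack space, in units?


Maximum recursion depth = 84 frames
Memory per frame = 6 units
Total stack space = depth * frame_size
= 84 * 6 = 504


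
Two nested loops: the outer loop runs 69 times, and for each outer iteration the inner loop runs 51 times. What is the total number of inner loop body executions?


Outer loop: 69 iterations
Inner loop: 51 iterations per outer iteration
Total = 69 * 51 = 3519


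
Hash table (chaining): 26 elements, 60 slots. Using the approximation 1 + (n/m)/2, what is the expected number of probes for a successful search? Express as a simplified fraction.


Computing expected probes:
alpha = 26/60
= 1 + alpha/2
= 1 + 26/(2*60)
= (2*60 + 26) / (2*60)
= 146/120 = 73/60


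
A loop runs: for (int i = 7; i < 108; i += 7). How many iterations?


Loop starts at i = 7, increments by 7, stops when i >= 108.
Number of iterations = ceil((108 - 7) / 7)
= ceil(101 / 7)
= 15


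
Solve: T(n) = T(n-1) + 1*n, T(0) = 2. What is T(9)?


Expanding the recurrence:
T(9) = T(8) + 1*9
       = T(7) + 1*8 + 1*9
       ...
       = T(0) + 1*(1 + 2 + ... + 9)
       = 2 + 1 * 9*10/2
       = 2 + 1 * 45
       = 2 + 45 = 47


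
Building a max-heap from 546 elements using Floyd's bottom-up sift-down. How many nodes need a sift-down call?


In a heap of 546 elements (0-indexed array):
  Last element index: 545
  Parent of last element: floor((545 - 1) / 2) = 272
  Internal nodes: indices 0 to 272
  Count = floor(546/2) = 273


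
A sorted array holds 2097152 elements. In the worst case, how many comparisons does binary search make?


Halving sequence: 2097152 -> 1048576 -> 524288 -> 262144 -> 131072 -> 65536 -> 32768 -> 16384 -> 8192 -> 4096 -> 2048 -> 1024 -> 512 -> 256 -> 128 -> 64 -> 32 -> 16 -> 8 -> 4 -> 2 -> 1
Number of halvings = 21
Max comparisons = 21 + 1 = 22


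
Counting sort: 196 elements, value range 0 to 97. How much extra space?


n = 196 (output array)
k = 98 (count array for 98 distinct values)
Extra space = 196 + 98 = 294


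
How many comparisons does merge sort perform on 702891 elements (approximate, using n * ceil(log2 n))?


Recursion depth: ceil(log2(702891)) = 20
Each recursion level merges n = 702891 elements
Total = 702891 * 20 = 14057820


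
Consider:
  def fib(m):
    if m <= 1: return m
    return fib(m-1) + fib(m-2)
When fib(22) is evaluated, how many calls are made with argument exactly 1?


Let N(m) = number of times fib(m) is called while evaluating fib(22).
N(22) = 1 (the initial call).
N(21) = 1 (only fib(22) calls it).
For 1 <= m <= 20: fib(m) is called by fib(m+1) and fib(m+2), so
  N(m) = N(m+1) + N(m+2).
fib(0) is called only by fib(2), so N(0) = N(2).
Walk down from m=22:
  N(22)=1, N(21)=1, N(20)=2, N(19)=3, N(18)=5, N(17)=8, N(16)=13, N(15)=21, N(14)=34, N(13)=55, N(12)=89, N(11)=144, N(10)=233, N(9)=377, N(8)=610, N(7)=987, N(6)=1597, N(5)=2584, N(4)=4181, N(3)=6765, N(2)=10946, N(1)=17711
N(1) = 17711


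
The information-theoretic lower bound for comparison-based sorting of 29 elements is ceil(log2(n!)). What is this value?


A binary decision tree of height h has at most 2^h leaves and needs at least n! of them, so h >= ceil(log2(n!)).
Compute 29! as a running product:
  x2 = 2, x3 = 6, x4 = 24, x5 = 120
  x6 = 720, x7 = 5040, x8 = 40320, x9 = 362880
  x10 = 3628800, x11 = 39916800, x12 = 479001600, x13 = 6227020800
  x14 = 87178291200, x15 = 1307674368000, x16 = 20922789888000, x17 = 355687428096000
  x18 = 6402373705728000, x19 = 121645100408832000, x20 = 2432902008176640000, x21 = 51090942171709440000
  x22 = 1124000727777607680000, x23 = 25852016738884976640000, x24 = 620448401733239439360000, x25 = 15511210043330985984000000
  x26 = 403291461126605635584000000, x27 = 10888869450418352160768000000, x28 = 304888344611713860501504000000, x29 = 8841761993739701954543616000000
29! = 8841761993739701954543616000000
Bracket between powers of 2:
  2^102 = 5070602400912917605986812821504 < 8841761993739701954543616000000 <= 10141204801825835211973625643008 = 2^103
So ceil(log2(29!)) = 103


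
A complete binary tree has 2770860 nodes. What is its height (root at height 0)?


In a complete binary tree, level k holds nodes 2^k .. 2^(k+1)-1 (1-indexed).
Height = floor(log2(n)) = floor(log2(2770860)) = 21
Check: 2^21 = 2097152 <= 2770860 < 4194304 = 2^22


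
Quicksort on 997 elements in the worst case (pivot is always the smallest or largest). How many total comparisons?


In the worst case, each partition step picks the worst pivot:
  Partition 1: 996 comparisons (n-1 elements to compare)
  Partition 2: 995 comparisons
  Partition 3: 994 comparisons
  Partition 4: 993 comparisons
  Partition 5: 992 comparisons
  ...
  Last partition: 0 comparisons
Total = (n-1) + (n-2) + ... + 1 + 0 = n*(n-1)/2
= 997*996/2 = 496506


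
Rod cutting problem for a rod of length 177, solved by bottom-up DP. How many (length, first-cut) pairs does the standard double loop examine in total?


For each subproblem length i = 1..177, the inner loop considers i possible first cuts.
Total = 1 + 2 + ... + 177
= 177*(177+1)/2
= 177*178/2 = 15753


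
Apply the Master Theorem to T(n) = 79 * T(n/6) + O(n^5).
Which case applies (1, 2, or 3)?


The Master Theorem: T(n) = a*T(n/b) + O(n^c)
  a = 79, b = 6, c = 5
log_b(a) = log_6(79) ~ 2.439
Compare b^c with a: 6^5 = 7776 > 79, so c > log_b(a).
Since c > log_b(a), Case 3 applies.
T(n) = O(n^5)
Master Theorem case = 3


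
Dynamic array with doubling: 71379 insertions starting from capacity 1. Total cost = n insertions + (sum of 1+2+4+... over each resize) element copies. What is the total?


n = 71379
Insertion costs: 71379
Resizes copy 1, 2, 4, ... up to the largest power of 2 that is <= n-1 = 71378, i.e. 65536.
Copy costs = 1 + 2 + 4 + 8 + 16 + 32 + 64 + 128 + 256 + 512 + 1024 + 2048 + 4096 + 8192 + 16384 + 32768 + 65536 = 131071
Total = 71379 + 131071 = 202450


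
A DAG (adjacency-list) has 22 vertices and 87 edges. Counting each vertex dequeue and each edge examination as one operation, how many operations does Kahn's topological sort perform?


V = 22 (vertex processing)
E = 87 (edge processing)
V + E = 22 + 87 = 109


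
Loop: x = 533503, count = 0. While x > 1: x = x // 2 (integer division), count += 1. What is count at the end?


The variable x halves each step:
x = 533503 -> 266751 -> 133375 -> 66687 -> 33343 -> 16671 -> 8335 -> 4167 -> 2083 -> 1041 -> 520 -> 260 -> 130 -> 65 -> 32 -> 16 -> 8 -> 4 -> 2 -> 1
Number of halvings = floor(log2(533503)) = 19


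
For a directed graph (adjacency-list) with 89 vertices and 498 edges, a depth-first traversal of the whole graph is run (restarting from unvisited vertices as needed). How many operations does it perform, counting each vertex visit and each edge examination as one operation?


A full DFS traversal visits each vertex once and examines each edge once.
V = 89
E = 498
Sum = 89 + 498 = 587


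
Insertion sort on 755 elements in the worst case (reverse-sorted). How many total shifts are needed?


In the worst case (reverse-sorted), each element shifts past all previous:
  Element 1: 1 shifts
  Element 2: 2 shifts
  Element 3: 3 shifts
  Element 4: 4 shifts
  Element 5: 5 shifts
  ...
  Element 754: 754 shifts
Total = 1 + 2 + ... + 754
= 755*(755-1)/2 = 284635


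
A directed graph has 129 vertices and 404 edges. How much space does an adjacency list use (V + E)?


Adjacency list: one list head per vertex + one entry per edge
Vertex heads: 129
Edge entries: 404
Total = 129 + 404 = 533


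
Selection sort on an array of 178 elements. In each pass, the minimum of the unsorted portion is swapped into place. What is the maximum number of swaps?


Selection sort performs one swap per pass:
  Pass 1: find min in positions 0 to 177, swap with position 0
  Pass 2: find min in positions 1 to 177, swap with position 1
  Pass 3: find min in positions 2 to 177, swap with position 2
  Pass 4: find min in positions 3 to 177, swap with position 3
  Pass 5: find min in positions 4 to 177, swap with position 4
  ... (172 more passes)
Total passes (and swaps) = n - 1 = 178 - 1 = 177


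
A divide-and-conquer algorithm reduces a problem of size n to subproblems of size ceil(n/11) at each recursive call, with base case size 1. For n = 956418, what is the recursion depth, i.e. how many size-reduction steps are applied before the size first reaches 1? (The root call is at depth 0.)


Each step divides the size by 11 (rounding up); after k steps the size is ceil(n/11^k), which equals 1 exactly when 11^k >= n.
So the depth is the smallest k with 11^k >= 956418, i.e. ceil(log_11(956418)).
11^5 = 161051 < 956418 <= 1771561 = 11^6
Recursion depth = 6


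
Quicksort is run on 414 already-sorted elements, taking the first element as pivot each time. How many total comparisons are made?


Sum of comparisons per partition:
413 + 412 + ... + 1 + 0
= 414 * (414 - 1) / 2
= 414 * 413 / 2
= 85491


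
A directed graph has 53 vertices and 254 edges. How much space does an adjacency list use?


Adjacency list: one list head per vertex + one entry per edge
Vertex heads: 53
Edge entries: 254
Total = 53 + 254 = 307


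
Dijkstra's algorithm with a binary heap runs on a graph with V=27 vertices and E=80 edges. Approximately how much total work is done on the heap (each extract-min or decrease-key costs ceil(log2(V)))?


Dijkstra with a binary heap: each vertex is extracted once, each edge may relax once.
Each heap operation costs O(log V).
V + E = 27 + 80 = 107
ceil(log2(27)) = 5 (since 2^4 = 16 < 27 <= 32 = 2^5)
Total heap work = (V+E) * ceil(log2(V)) = 107 * 5 = 535


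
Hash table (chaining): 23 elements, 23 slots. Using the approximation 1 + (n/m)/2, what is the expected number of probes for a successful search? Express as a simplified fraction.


Computing expected probes:
alpha = 23/23
= 1 + alpha/2
= 1 + 23/(2*23)
= (2*23 + 23) / (2*23)
= 69/46 = 3/2
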